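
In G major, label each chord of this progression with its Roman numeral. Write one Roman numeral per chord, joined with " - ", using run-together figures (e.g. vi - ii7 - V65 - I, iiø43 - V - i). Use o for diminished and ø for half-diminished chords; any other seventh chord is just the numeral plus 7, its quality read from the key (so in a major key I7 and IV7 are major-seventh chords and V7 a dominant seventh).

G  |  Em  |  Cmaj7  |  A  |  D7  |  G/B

G: root G is the tonic; major triad there is I.
Em: root E is the submediant; minor triad there is vi.
Cmaj7 has root C, degree 4 in G major, so IV7.
A is the secondary dominant of V (major triad on A): V/V.
D7: dominant seventh chord on D = scale degree 5 → V7.
G/B has root G, degree 1 in G major, so I6.

I - vi - IV7 - V/V - V7 - I6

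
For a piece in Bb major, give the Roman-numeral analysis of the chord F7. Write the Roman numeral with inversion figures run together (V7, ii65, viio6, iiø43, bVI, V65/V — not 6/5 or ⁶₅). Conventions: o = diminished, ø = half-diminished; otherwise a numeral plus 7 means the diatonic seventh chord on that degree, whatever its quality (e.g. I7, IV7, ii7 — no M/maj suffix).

V7

The pitches F-A-C-Eb form a dominant seventh chord rooted on F.
In Bb major, F is the dominant; the diatonic dominant seventh chord there is V7.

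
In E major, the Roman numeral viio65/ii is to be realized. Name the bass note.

The applied chord viio65/ii is rooted on E#: E#-G#-B-D.
The figure 65 means first inversion — the third is in the bass.

G#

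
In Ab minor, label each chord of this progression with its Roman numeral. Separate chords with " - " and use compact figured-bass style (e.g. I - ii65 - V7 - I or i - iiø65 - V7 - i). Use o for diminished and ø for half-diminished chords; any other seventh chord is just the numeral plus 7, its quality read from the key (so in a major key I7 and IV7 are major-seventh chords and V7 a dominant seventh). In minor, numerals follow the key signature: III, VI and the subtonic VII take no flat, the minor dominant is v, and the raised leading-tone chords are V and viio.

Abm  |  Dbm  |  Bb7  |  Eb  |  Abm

i - iv - V7/V - V - i

Abm: minor triad on Ab = scale degree 1 → i.
Dbm: root Db is the subdominant; minor triad there is iv.
Bb7: a dominant seventh chord on Bb, the applied dominant of V → V7/V.
Eb: major triad on Eb = scale degree 5 → V.
Abm: root Ab is the tonic; minor triad there is i.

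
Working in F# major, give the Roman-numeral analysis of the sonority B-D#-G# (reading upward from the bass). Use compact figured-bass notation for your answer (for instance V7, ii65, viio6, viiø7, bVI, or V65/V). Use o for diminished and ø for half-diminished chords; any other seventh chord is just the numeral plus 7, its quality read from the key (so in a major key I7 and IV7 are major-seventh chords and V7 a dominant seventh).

The pitches G#-B-D# form a minor triad rooted on G#.
In F# major, G# is the supertonic; the diatonic minor triad there is ii.
With B in the bass the chord is in first inversion, so the figured bass is 6.

ii6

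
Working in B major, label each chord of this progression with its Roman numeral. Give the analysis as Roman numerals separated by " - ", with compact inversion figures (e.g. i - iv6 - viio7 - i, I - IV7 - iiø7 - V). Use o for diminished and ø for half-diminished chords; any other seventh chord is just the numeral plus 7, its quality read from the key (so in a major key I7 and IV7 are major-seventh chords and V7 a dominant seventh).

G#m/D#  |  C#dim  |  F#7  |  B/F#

vi64 - iio - V7 - I64

G#m/D#: minor triad on G# = scale degree 6 → vi64.
C#dim: diminished triad on C# — chromatic; iio (borrowed from the parallel minor).
F#7 has root F#, degree 5 in B major, so V7.
B/F#: root B is the tonic; major triad there is I64.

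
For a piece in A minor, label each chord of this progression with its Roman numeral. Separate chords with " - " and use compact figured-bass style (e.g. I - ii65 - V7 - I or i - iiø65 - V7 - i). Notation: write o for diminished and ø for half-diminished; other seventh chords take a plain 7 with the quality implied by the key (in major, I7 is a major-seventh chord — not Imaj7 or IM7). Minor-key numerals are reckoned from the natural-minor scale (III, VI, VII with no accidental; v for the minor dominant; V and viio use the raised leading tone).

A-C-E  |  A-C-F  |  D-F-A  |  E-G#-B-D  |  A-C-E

i - VI6 - iv - V7 - i

A-C-E has root A, degree 1 in A minor, so i.
A-C-F has root F, degree 6 in A minor, so VI6.
D-F-A: minor triad on D = scale degree 4 → iv.
E-G#-B-D has root E, degree 5 in A minor, so V7.
A-C-E: root A is the tonic; minor triad there is i.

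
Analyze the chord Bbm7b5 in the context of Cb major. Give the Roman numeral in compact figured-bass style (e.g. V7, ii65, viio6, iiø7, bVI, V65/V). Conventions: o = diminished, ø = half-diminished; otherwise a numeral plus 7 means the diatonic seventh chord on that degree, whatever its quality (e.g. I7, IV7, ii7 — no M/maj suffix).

Stacked in thirds the chord is Bb-Db-Fb-Ab: a half-diminished seventh chord on Bb.
In Cb major, Bb is the leading tone; the diatonic half-diminished seventh chord there is viiø7.

viiø7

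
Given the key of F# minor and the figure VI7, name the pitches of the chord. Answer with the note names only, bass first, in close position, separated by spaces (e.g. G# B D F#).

D F# A C#

The numeral's case and figure indicate a major seventh chord. In F# minor its root, the sixth degree, is D.
That chord is spelled D-F#-A-C#.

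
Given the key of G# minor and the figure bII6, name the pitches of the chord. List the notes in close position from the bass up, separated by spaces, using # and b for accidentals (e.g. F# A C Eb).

C# E A

bII6 is the Neapolitan sixth — a major triad on the lowered second degree, here in its customary first inversion. In G# minor that root is A.
So the chord is A-C#-E.
With the 6 figure the chord is in first inversion; from the bass C# upward in close position it reads C#-E-A.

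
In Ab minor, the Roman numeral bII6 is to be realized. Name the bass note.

Db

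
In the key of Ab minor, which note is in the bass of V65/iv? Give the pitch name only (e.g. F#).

The applied chord V65/iv is rooted on Ab: Ab-C-Eb-Gb.
The figure 65 means first inversion — the third is in the bass.

C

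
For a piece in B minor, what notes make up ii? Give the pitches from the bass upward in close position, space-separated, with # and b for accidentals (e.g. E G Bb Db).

Scale degree 2 in B minor is C#; here the chord built on it is altered to a minor triad. ii is the minor supertonic, borrowed from the parallel major (the Dorian ii).
So the chord is C#-E-G#.

C# E G#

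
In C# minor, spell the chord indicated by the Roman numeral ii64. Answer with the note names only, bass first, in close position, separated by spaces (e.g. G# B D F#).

ii64 is the minor supertonic, borrowed from the parallel major (the Dorian ii). In C# minor that root is D#.
So the chord is D#-F#-A#.
With the 64 figure the chord is in second inversion; from the bass A# upward in close position it reads A#-D#-F#.

A# D# F#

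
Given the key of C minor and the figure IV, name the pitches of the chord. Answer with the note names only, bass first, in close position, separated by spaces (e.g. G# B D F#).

Scale degree 4 in C minor is F; here the chord built on it is altered to a major triad. IV is the major subdominant, borrowed from the parallel major.
So the chord is F-A-C.

F A C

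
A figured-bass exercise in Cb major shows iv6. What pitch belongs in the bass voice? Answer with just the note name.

iv in Cb major has root Fb; the chord is Fb-Abb-Cb.
The figure 6 means first inversion — the third is in the bass.

Abb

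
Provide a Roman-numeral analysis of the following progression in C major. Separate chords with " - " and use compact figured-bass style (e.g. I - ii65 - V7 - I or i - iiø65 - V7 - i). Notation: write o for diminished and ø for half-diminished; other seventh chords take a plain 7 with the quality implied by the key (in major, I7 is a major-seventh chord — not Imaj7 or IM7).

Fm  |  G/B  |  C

iv - V6 - I

Fm: F with this quality isn't in the key; it's iv, borrowed from the parallel minor.
G/B has root G, degree 5 in C major, so V6.
C has root C, degree 1 in C major, so I.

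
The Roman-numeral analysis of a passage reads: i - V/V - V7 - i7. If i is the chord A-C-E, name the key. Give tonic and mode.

The anchor chord is a minor triad on A, labeled i.
If A is scale degree 1 and the mode makes that degree carry a minor triad, the tonic is A and the mode is minor.

A minor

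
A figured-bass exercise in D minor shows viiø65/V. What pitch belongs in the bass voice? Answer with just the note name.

The applied chord viiø65/V is rooted on G#: G#-B-D-F#.
The figure 65 means first inversion — the third is in the bass.

B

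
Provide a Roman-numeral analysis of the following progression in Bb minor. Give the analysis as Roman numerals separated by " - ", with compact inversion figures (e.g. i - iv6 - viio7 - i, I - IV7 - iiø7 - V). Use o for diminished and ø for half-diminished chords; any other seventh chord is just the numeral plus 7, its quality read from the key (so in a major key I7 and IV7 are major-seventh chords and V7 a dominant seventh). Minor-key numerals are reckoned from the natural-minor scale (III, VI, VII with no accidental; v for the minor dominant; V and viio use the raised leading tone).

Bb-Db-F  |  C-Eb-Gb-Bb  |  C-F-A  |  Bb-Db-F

Bb-Db-F: root Bb is the tonic; minor triad there is i.
C-Eb-Gb-Bb: half-diminished seventh chord on C = scale degree 2 → iiø7.
C-F-A: root F is the dominant; major triad there is V64.
Bb-Db-F: root Bb is the tonic; minor triad there is i.

i - iiø7 - V64 - i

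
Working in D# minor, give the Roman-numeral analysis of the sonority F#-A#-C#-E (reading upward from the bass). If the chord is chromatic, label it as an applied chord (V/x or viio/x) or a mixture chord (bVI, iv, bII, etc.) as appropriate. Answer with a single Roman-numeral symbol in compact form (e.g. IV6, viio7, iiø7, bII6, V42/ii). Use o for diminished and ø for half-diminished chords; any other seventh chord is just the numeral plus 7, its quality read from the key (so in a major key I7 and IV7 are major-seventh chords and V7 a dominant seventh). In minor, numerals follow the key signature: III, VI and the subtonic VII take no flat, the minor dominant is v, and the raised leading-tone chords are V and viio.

Stacked in thirds the chord is F#-A#-C#-E: a dominant seventh chord on F#.
F# is not a diatonic chord root with this quality in D# minor, but it lies a perfect fifth above B (VI), so the chord functions as an applied dominant of VI.

V7/VI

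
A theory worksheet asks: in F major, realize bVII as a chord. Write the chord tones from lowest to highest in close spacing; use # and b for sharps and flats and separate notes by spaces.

bVII is a major triad on the lowered seventh degree (the subtonic), borrowed from the parallel minor. In F major that root is Eb.
So the chord is Eb-G-Bb.

Eb G Bb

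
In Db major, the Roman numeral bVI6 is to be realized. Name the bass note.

Db

bVI in Db major has root Bbb; the chord is Bbb-Db-Fb.
The figure 6 means first inversion — the third is in the bass.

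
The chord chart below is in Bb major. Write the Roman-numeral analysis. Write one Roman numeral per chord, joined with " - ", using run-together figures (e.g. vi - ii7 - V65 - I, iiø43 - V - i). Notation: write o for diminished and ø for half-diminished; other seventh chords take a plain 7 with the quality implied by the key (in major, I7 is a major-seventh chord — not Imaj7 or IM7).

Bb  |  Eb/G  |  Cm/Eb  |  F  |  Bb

I - IV6 - ii6 - V - I

Bb has root Bb, degree 1 in Bb major, so I.
Eb/G: root Eb is the subdominant; major triad there is IV6.
Cm/Eb: minor triad on C = scale degree 2 → ii6.
F has root F, degree 5 in Bb major, so V.
Bb: major triad on Bb = scale degree 1 → I.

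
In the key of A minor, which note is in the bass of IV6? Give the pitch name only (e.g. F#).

IV in A minor has root D; the chord is D-F#-A.
The figure 6 means first inversion — the third is in the bass.

F#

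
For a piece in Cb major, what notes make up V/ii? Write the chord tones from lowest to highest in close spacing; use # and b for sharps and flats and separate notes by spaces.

Ab C Eb

V/ii is a secondary dominant — the dominant triad of ii. ii in Cb major is Db, so the applied chord's root is Ab, a perfect fifth above.
Building a major triad on Ab gives Ab-C-Eb.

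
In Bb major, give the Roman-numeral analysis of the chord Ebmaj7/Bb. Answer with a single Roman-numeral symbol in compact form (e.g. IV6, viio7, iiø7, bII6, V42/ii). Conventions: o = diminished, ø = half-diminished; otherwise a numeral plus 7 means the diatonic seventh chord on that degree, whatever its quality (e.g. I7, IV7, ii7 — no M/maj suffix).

IV43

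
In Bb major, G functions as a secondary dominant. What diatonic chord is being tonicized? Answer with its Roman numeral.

ii

The chord is a major triad on G.
A dominant resolves down a perfect fifth: G → C. In Bb major, C is scale degree 2, i.e. ii.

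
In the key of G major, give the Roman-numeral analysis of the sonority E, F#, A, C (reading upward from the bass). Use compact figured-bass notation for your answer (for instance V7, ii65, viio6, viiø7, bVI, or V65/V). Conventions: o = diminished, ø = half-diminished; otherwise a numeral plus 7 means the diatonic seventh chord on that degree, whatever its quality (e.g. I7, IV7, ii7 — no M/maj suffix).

viiø42

The pitches F#-A-C-E form a half-diminished seventh chord rooted on F#.
F# is scale degree 7 in G major, and a half-diminished seventh chord on that degree is written viiø7.
With E in the bass the chord is in third inversion, so the figured bass is 42.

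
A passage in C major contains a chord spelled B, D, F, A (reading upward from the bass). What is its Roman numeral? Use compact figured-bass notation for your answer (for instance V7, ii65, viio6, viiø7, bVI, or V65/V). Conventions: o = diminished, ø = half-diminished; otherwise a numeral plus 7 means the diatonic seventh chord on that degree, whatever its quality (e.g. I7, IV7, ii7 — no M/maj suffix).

viiø7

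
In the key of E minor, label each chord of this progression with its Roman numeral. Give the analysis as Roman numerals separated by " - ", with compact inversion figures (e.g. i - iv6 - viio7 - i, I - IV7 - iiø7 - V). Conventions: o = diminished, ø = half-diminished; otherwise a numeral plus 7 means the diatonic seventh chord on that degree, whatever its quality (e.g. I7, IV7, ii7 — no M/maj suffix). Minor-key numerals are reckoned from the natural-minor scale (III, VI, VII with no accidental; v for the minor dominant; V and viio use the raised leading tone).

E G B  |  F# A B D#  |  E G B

E-G-B: minor triad on E = scale degree 1 → i.
F#-A-B-D#: root B is the dominant; dominant seventh chord there is V43.
E-G-B: root E is the tonic; minor triad there is i.

i - V43 - i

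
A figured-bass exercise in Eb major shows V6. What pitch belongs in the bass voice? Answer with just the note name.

V in Eb major has root Bb; the chord is Bb-D-F.
The figure 6 means first inversion — the third is in the bass.

D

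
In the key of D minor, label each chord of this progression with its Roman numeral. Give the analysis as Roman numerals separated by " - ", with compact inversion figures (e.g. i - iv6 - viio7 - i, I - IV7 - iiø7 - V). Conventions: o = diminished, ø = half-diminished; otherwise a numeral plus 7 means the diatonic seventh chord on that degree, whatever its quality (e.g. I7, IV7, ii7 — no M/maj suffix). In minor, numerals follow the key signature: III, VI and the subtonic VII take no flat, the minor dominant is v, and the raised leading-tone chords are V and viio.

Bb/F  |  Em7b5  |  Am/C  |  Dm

Bb/F: major triad on Bb = scale degree 6 → VI64.
Em7b5: half-diminished seventh chord on E = scale degree 2 → iiø7.
Am/C: minor triad on A = scale degree 5 → v6.
Dm has root D, degree 1 in D minor, so i.

VI64 - iiø7 - v6 - i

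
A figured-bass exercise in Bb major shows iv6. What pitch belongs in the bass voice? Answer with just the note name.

iv in Bb major has root Eb; the chord is Eb-Gb-Bb.
The figure 6 means first inversion — the third is in the bass.

Gb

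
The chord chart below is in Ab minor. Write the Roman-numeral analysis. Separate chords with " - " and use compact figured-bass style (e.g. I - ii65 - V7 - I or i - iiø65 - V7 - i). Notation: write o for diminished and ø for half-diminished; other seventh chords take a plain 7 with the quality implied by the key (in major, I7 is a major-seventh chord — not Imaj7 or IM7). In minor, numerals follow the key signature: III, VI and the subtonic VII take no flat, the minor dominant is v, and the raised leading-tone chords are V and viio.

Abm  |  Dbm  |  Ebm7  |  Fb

i - iv - v7 - VI

Abm: minor triad on Ab = scale degree 1 → i.
Dbm: minor triad on Db = scale degree 4 → iv.
Ebm7: root Eb is the dominant; minor seventh chord there is v7.
Fb has root Fb, degree 6 in Ab minor, so VI.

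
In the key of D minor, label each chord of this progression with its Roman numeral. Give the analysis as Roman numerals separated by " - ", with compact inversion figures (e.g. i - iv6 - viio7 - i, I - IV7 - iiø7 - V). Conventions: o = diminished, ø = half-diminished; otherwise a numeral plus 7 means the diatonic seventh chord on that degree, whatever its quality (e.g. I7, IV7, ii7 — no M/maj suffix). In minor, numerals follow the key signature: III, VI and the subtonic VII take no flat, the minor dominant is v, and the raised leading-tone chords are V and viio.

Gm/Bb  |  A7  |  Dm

iv6 - V7 - i

Gm/Bb: minor triad on G = scale degree 4 → iv6.
A7 has root A, degree 5 in D minor, so V7.
Dm: minor triad on D = scale degree 1 → i.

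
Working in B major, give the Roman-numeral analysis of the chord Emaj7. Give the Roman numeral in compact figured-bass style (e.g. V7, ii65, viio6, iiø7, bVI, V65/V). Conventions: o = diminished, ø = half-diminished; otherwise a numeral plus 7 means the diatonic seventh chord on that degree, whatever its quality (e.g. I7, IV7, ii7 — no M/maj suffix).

The pitches E-G#-B-D# form a major seventh chord rooted on E.
In B major, E is the subdominant; the diatonic major seventh chord there is IV7.

IV7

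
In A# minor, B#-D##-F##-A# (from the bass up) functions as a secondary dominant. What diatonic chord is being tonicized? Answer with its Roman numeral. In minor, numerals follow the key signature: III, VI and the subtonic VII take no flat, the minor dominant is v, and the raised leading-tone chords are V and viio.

V

The chord is a dominant seventh chord on B#.
A dominant resolves down a perfect fifth: B# → E#. In A# minor, E# is scale degree 5, i.e. V.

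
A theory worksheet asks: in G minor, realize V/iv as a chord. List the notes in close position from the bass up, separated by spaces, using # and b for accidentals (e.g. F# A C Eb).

The slash means an applied dominant: we want the dominant of iv. In G minor, iv is C minor, and its dominant is built on G.
Building a major triad on G gives G-B-D.

G B D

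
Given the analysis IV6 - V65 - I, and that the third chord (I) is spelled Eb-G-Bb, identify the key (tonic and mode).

The anchor chord is a major triad on Eb, labeled I.
If Eb is scale degree 1 and the mode makes that degree carry a major triad, the tonic is Eb and the mode is major.

Eb major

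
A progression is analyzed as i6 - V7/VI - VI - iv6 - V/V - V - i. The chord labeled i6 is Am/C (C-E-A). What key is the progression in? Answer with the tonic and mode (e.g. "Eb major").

A minor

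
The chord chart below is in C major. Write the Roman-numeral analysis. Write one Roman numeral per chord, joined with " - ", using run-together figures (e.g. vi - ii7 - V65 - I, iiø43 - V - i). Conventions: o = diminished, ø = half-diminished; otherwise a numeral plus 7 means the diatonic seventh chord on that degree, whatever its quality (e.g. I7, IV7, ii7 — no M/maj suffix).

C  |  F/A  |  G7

I - IV6 - V7

C: root C is the tonic; major triad there is I.
F/A: root F is the subdominant; major triad there is IV6.
G7 has root G, degree 5 in C major, so V7.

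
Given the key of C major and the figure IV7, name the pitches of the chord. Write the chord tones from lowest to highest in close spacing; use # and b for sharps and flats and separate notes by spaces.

F A C E

The numeral's case and figure indicate a major seventh chord. In C major its root, the fourth degree, is F.
Stacking thirds from F gives F-A-C-E.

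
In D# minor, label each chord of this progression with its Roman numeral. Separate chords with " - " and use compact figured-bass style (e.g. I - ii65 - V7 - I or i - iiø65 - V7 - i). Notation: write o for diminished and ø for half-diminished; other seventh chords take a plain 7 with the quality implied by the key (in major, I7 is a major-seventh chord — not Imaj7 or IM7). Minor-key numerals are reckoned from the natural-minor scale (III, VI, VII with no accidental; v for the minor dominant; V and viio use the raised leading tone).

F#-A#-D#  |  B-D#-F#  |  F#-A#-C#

F#-A#-D#: minor triad on D# = scale degree 1 → i6.
B-D#-F# has root B, degree 6 in D# minor, so VI.
F#-A#-C# has root F#, degree 3 in D# minor, so III.

i6 - VI - III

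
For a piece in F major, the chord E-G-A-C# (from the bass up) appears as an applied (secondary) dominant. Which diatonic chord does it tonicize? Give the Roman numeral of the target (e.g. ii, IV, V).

vi

The chord is a dominant seventh chord on A.
A dominant resolves down a perfect fifth: A → D. In F major, D is scale degree 6, i.e. vi.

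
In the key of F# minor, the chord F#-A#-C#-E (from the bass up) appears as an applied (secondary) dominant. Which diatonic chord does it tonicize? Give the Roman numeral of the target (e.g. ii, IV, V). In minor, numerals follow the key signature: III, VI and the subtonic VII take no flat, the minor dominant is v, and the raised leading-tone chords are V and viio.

iv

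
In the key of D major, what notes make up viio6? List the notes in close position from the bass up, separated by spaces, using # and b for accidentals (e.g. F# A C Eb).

E G C#

The numeral's case and figure indicate a diminished triad. In D major its root, the seventh degree, is C#.
That chord is spelled C#-E-G.
With the 6 figure the chord is in first inversion; from the bass E upward in close position it reads E-G-C#.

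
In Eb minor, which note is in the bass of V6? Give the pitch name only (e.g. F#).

D

V in Eb minor has root Bb; the chord is Bb-D-F.
The figure 6 means first inversion — the third is in the bass.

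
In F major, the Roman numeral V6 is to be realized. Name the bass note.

E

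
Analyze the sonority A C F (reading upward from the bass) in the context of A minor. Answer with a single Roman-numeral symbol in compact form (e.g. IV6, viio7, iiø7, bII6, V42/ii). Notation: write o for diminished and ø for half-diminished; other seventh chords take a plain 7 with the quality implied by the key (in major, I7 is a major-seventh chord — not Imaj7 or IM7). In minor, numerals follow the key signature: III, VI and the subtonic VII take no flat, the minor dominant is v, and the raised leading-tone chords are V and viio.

VI6

The pitches F-A-C form a major triad rooted on F.
F is scale degree 6 in A minor, and a major triad on that degree is written VI.
With A in the bass the chord is in first inversion, so the figured bass is 6.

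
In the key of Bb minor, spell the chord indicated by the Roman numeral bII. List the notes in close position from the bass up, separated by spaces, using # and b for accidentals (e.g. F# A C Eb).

Scale degree 2 in Bb minor is C; lowering it a half step gives Cb. bII is the Neapolitan chord — a major triad on the lowered second degree.
So the chord is Cb-Eb-Gb.

Cb Eb Gb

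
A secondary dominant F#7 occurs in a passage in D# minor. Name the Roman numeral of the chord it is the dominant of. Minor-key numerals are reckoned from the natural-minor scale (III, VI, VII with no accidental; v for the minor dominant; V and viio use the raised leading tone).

The chord is a dominant seventh chord on F#.
A dominant resolves down a perfect fifth: F# → B. In D# minor, B is scale degree 6, i.e. VI.

VI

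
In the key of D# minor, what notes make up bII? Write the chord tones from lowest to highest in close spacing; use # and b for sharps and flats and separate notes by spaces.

bII is the Neapolitan chord — a major triad on the lowered second degree. In D# minor that root is E.
So the chord is E-G#-B.

E G# B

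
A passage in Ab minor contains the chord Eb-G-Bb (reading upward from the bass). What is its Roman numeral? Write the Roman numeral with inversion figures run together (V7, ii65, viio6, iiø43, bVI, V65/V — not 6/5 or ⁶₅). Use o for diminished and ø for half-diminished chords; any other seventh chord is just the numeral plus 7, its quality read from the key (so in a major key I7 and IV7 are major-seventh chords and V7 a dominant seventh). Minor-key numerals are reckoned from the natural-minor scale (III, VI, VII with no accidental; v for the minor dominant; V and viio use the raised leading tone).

The pitches Eb-G-Bb form a major triad rooted on Eb.
In Ab minor, Eb is the dominant; the diatonic major triad there is V.

V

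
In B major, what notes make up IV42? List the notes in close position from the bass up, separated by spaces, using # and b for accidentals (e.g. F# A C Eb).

D# E G# B

In B major, the subdominant is E, and the diatonic chord built there is a major seventh chord.
That chord is spelled E-G#-B-D#.
The figured bass 42 indicates third inversion, placing the seventh (D#) in the bass: D#-E-G#-B.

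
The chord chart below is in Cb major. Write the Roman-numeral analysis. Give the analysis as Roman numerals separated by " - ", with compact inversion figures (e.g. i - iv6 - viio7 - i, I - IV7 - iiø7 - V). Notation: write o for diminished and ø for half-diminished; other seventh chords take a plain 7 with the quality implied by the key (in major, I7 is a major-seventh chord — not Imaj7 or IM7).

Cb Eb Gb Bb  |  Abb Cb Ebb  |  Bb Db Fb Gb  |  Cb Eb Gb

I7 - bVI - V65 - I

Cb-Eb-Gb-Bb has root Cb, degree 1 in Cb major, so I7.
Abb-Cb-Ebb: Abb with this quality isn't in the key; it's bVI, borrowed from the parallel minor.
Bb-Db-Fb-Gb: root Gb is the dominant; dominant seventh chord there is V65.
Cb-Eb-Gb has root Cb, degree 1 in Cb major, so I.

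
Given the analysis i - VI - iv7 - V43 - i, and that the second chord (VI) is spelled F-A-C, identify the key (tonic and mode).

VI is given as F-A-C — a major triad with root F.
VI on F implies F is the submediant; that puts the tonic at A, and the uppercase numeral fits minor mode.

A minor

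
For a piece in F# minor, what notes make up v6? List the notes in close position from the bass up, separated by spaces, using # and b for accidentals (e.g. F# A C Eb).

The numeral's case and figure indicate a minor triad. In F# minor its root, the dominant, is C#.
Stacking thirds from C# gives C#-E-G#.
With the 6 figure the chord is in first inversion; from the bass E upward in close position it reads E-G#-C#.

E G# C#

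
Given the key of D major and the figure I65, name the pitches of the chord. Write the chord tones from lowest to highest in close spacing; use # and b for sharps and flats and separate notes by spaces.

F# A C# D

The numeral's case and figure indicate a major seventh chord. In D major its root, scale degree 1, is D.
Stacking thirds from D gives D-F#-A-C#.
The figured bass 65 indicates first inversion, placing the third (F#) in the bass: F#-A-C#-D.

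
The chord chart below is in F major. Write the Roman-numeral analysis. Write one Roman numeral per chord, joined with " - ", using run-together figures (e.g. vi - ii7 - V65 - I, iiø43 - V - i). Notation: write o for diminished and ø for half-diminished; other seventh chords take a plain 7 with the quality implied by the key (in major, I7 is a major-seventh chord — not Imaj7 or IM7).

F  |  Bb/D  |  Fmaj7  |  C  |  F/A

F: major triad on F = scale degree 1 → I.
Bb/D: major triad on Bb = scale degree 4 → IV6.
Fmaj7: root F is the tonic; major seventh chord there is I7.
C: root C is the dominant; major triad there is V.
F/A: major triad on F = scale degree 1 → I6.

I - IV6 - I7 - V - I6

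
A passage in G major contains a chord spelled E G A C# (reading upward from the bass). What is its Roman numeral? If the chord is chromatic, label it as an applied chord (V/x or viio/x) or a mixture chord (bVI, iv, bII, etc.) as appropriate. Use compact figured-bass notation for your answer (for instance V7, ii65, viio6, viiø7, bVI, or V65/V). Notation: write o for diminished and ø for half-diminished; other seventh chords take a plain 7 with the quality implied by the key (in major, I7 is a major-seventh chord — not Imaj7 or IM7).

V43/V

The pitches A-C#-E-G form a dominant seventh chord rooted on A.
A is not a diatonic chord root with this quality in G major, but it lies a perfect fifth above D (V), so the chord functions as an applied dominant of V.
With E in the bass the chord is in second inversion, so the figured bass is 43.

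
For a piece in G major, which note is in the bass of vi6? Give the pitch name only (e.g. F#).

vi in G major has root E; the chord is E-G-B.
The figure 6 means first inversion — the third is in the bass.

G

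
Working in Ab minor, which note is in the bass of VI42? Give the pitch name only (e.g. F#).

VI in Ab minor has root Fb; the chord is Fb-Ab-Cb-Eb.
The figure 42 means third inversion — the seventh is in the bass.

Eb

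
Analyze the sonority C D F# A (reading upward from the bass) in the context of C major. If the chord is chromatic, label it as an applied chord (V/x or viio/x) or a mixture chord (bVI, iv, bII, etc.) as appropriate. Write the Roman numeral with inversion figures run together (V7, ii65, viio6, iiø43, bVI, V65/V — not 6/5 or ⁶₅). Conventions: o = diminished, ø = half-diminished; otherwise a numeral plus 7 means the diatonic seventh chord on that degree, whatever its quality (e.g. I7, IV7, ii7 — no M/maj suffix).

V42/V

Stacked in thirds the chord is D-F#-A-C: a dominant seventh chord on D.
D is not a diatonic chord root with this quality in C major, but it lies a perfect fifth above G (V), so the chord functions as an applied dominant of V.
With C in the bass the chord is in third inversion, so the figured bass is 42.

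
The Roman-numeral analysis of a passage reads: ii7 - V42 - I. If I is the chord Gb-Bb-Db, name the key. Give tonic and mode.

The chord Gb is a major triad rooted on Gb; its label is I.
If Gb is scale degree 1 and the mode makes that degree carry a major triad, the tonic is Gb and the mode is major.

Gb major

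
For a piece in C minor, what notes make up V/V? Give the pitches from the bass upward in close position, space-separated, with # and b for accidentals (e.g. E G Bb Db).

D F# A

The slash means an applied dominant: we want the dominant of V. In C minor, V is G major, and its dominant is built on D.
Building a major triad on D gives D-F#-A.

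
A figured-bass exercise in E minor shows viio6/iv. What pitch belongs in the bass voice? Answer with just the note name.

B

The applied chord viio6/iv is rooted on G#: G#-B-D.
The figure 6 means first inversion — the third is in the bass.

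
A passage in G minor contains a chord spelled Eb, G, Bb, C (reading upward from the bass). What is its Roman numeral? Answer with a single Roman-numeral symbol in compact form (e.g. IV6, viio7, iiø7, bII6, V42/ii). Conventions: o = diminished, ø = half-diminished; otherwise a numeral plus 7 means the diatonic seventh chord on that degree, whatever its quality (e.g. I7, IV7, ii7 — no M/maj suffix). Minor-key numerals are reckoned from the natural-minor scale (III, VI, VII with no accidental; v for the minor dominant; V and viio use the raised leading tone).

iv65

The pitches C-Eb-G-Bb form a minor seventh chord rooted on C.
C is scale degree 4 in G minor, and a minor seventh chord on that degree is written iv7.
With Eb in the bass the chord is in first inversion, so the figured bass is 65.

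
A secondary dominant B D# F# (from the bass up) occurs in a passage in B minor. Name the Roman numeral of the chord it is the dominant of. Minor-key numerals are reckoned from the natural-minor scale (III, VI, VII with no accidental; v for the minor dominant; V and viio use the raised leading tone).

iv

The chord is a major triad on B.
A dominant resolves down a perfect fifth: B → E. In B minor, E is scale degree 4, i.e. iv.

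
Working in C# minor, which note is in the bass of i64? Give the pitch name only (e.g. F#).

i in C# minor has root C#; the chord is C#-E-G#.
The figure 64 means second inversion — the fifth is in the bass.

G#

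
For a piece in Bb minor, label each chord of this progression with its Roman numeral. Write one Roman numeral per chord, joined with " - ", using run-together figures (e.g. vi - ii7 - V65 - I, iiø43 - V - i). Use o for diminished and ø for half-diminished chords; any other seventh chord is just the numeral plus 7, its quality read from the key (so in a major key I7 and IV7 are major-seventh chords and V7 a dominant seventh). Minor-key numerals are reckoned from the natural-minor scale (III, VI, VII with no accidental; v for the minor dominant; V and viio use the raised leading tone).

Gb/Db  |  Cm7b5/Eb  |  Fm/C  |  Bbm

VI64 - iiø65 - v64 - i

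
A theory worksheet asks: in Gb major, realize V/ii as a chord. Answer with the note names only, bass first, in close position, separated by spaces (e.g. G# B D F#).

The slash means an applied dominant: we want the dominant of ii. In Gb major, ii is Ab minor, and its dominant is built on Eb.
Building a major triad on Eb gives Eb-G-Bb.

Eb G Bb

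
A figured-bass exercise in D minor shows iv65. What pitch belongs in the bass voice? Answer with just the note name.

iv in D minor has root G; the chord is G-Bb-D-F.
The figure 65 means first inversion — the third is in the bass.

Bb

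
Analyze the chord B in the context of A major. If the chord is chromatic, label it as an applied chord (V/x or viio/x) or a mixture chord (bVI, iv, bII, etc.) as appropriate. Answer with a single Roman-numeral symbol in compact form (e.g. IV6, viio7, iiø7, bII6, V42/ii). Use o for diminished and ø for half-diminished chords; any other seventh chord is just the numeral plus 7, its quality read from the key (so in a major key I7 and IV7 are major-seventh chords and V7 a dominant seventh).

The pitches B-D#-F# form a major triad rooted on B.
B is not a diatonic chord root with this quality in A major, but it lies a perfect fifth above E (V), so the chord functions as an applied dominant of V.

V/V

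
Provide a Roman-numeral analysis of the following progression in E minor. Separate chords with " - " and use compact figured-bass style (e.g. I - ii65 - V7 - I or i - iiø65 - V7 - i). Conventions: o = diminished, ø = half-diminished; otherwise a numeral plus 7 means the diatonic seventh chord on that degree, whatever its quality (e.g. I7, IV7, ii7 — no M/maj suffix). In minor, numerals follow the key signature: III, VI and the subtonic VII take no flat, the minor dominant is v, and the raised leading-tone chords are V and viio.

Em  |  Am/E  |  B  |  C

i - iv64 - V - VI

Em: root E is the tonic; minor triad there is i.
Am/E has root A, degree 4 in E minor, so iv64.
B: root B is the dominant; major triad there is V.
C: major triad on C = scale degree 6 → VI.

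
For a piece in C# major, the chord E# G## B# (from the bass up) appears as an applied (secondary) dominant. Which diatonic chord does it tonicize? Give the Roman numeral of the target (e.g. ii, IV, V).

The chord is a major triad on E#.
A dominant resolves down a perfect fifth: E# → A#. In C# major, A# is scale degree 6, i.e. vi.

vi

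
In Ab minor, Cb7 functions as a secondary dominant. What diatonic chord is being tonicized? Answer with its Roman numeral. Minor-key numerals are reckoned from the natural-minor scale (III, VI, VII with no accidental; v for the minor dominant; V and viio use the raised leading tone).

The chord is a dominant seventh chord on Cb.
A dominant resolves down a perfect fifth: Cb → Fb. In Ab minor, Fb is scale degree 6, i.e. VI.

VI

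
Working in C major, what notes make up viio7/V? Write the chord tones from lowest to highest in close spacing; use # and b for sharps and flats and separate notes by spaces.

F# A C Eb

The slash marks an applied leading-tone chord: viio of V. In C major, V is G, so the leading tone to it is F#, a half step below.
Building a fully diminished seventh chord on F# gives F#-A-C-Eb.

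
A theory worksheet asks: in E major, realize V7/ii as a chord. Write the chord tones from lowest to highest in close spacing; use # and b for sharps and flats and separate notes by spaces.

C# E# G# B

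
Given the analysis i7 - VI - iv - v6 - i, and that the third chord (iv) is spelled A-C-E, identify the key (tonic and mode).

iv is given as A-C-E — a minor triad with root A.
If A is scale degree 4 and the mode makes that degree carry a minor triad, the tonic is E and the mode is minor.

E minor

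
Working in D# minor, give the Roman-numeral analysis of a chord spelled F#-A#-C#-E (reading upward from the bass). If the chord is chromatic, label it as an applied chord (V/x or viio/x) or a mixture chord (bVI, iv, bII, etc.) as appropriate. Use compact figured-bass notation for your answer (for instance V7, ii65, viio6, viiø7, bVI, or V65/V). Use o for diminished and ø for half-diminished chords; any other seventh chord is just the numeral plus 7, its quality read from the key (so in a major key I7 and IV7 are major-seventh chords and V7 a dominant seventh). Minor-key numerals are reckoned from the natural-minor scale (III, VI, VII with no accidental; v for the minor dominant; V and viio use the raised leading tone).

V7/VI

Stacked in thirds the chord is F#-A#-C#-E: a dominant seventh chord on F#.
F# is not a diatonic chord root with this quality in D# minor, but it lies a perfect fifth above B (VI), so the chord functions as an applied dominant of VI.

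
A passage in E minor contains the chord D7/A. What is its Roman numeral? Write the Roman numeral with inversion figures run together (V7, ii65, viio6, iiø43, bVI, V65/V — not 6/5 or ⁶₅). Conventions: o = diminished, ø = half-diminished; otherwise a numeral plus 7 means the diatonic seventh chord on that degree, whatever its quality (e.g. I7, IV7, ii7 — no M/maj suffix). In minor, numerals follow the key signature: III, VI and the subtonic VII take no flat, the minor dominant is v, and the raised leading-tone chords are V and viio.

VII43

Stacked in thirds the chord is D-F#-A-C: a dominant seventh chord on D.
In E minor, D is the subtonic; the diatonic dominant seventh chord there is VII7.
With A in the bass the chord is in second inversion, so the figured bass is 43.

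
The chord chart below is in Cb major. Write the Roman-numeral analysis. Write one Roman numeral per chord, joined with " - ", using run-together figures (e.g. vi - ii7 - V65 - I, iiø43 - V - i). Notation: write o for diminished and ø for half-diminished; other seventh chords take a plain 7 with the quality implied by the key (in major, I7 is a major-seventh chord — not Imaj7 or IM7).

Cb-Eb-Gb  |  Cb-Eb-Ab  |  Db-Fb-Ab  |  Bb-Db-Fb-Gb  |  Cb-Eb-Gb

I - vi6 - ii - V65 - I

Cb-Eb-Gb: major triad on Cb = scale degree 1 → I.
Cb-Eb-Ab has root Ab, degree 6 in Cb major, so vi6.
Db-Fb-Ab has root Db, degree 2 in Cb major, so ii.
Bb-Db-Fb-Gb: root Gb is the dominant; dominant seventh chord there is V65.
Cb-Eb-Gb: major triad on Cb = scale degree 1 → I.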